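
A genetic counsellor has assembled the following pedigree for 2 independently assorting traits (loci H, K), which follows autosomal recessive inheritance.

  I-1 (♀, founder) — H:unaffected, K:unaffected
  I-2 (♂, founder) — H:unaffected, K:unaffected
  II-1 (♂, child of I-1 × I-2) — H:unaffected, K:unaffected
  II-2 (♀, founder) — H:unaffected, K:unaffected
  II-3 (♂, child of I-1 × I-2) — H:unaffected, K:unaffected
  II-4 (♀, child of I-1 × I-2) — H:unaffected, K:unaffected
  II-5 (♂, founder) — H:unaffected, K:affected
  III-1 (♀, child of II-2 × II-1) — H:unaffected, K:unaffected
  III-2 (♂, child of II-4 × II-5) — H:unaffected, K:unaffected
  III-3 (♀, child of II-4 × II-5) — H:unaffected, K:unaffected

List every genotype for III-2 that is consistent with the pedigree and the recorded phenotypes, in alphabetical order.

III-2 ∈ {HH Kk, Hh Kk}

H/I-1 un ·: HH|Hh
H/I-2 un ·: HH|Hh
H/II-1 un I-1×I-2: HH|Hh
H/II-2 un ·: HH|Hh
H/II-3 un I-1×I-2: HH|Hh
H/II-4 un I-1×I-2: HH|Hh
H/II-5 un ·: HH|Hh
H/III-1 un II-2×II-1: HH|Hh
H/III-2 un II-4×II-5: HH|Hh
H/III-3 un II-4×II-5: HH|Hh
⇒ H over [I-1,I-2,II-1,II-2,II-3,II-4,II-5,III-1,III-2,III-3]: 561 consistent
K/I-1 un ·: KK|Kk
K/I-2 un ·: KK|Kk
K/II-1 un I-1×I-2: KK|Kk
K/II-2 un ·: KK|Kk
K/II-3 un I-1×I-2: KK|Kk
K/II-4 un I-1×I-2: KK|Kk
K/II-5 aff ·: kk
K/III-1 un II-2×II-1: KK|Kk
K/III-2 un II-4×II-5: Kk
K/III-3 un II-4×II-5: Kk
⇒ K over [I-1,I-2,II-1,II-2,II-3,II-4,II-5,III-1,III-2,III-3]: 87 consistent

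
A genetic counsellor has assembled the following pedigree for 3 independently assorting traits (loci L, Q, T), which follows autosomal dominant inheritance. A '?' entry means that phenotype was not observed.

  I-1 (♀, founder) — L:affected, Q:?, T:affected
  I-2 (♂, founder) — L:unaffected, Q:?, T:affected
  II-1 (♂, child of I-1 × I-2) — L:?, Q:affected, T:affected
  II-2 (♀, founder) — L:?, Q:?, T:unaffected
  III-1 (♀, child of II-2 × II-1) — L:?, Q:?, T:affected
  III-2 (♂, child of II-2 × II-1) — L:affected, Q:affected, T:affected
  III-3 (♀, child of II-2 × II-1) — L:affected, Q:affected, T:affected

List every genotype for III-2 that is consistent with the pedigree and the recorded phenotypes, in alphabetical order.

III-2 ∈ {LL QQ Tt, LL Qq Tt, Ll QQ Tt, Ll Qq Tt}

L/I-1 aff ·: Ll|LL
L/I-2 un ·: ll
L/II-1 ? I-1×I-2: ll|Ll
L/II-2 ? ·: ll|Ll|LL
L/III-1 ? II-2×II-1: ll|Ll|LL
L/III-2 aff II-2×II-1: Ll|LL
L/III-3 aff II-2×II-1: Ll|LL
⇒ L over [I-1,I-2,II-1,II-2,III-1,III-2,III-3]: 47 consistent
Q/I-1 ? ·: qq|Qq|QQ
Q/I-2 ? ·: qq|Qq|QQ
Q/II-1 aff I-1×I-2: Qq|QQ
Q/II-2 ? ·: qq|Qq|QQ
Q/III-1 ? II-2×II-1: qq|Qq|QQ
Q/III-2 aff II-2×II-1: Qq|QQ
Q/III-3 aff II-2×II-1: Qq|QQ
⇒ Q over [I-1,I-2,II-1,II-2,III-1,III-2,III-3]: 194 consistent
T/I-1 aff ·: Tt|TT
T/I-2 aff ·: Tt|TT
T/II-1 aff I-1×I-2: Tt|TT
T/II-2 un ·: tt
T/III-1 aff II-2×II-1: Tt
T/III-2 aff II-2×II-1: Tt
T/III-3 aff II-2×II-1: Tt
⇒ T over [I-1,I-2,II-1,II-2,III-1,III-2,III-3]: 7 consistent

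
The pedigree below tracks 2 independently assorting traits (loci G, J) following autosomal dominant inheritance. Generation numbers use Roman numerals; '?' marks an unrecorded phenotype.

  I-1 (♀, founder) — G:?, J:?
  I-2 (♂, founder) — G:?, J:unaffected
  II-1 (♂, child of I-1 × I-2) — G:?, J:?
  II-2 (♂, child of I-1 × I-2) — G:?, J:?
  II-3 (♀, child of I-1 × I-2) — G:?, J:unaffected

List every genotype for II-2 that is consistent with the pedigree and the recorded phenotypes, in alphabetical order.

G/I-1 ? ·: gg|Gg|GG
G/I-2 ? ·: gg|Gg|GG
G/II-1 ? I-1×I-2: gg|Gg|GG
G/II-2 ? I-1×I-2: gg|Gg|GG
G/II-3 ? I-1×I-2: gg|Gg|GG
⇒ G over [I-1,I-2,II-1,II-2,II-3]: 63 consistent
J/I-1 ? ·: jj|Jj
J/I-2 un ·: jj
J/II-1 ? I-1×I-2: jj|Jj
J/II-2 ? I-1×I-2: jj|Jj
J/II-3 un I-1×I-2: jj
⇒ J over [I-1,I-2,II-1,II-2,II-3]: 5 consistent

II-2 ∈ {GG Jj, GG jj, Gg Jj, Gg jj, gg Jj, gg jj}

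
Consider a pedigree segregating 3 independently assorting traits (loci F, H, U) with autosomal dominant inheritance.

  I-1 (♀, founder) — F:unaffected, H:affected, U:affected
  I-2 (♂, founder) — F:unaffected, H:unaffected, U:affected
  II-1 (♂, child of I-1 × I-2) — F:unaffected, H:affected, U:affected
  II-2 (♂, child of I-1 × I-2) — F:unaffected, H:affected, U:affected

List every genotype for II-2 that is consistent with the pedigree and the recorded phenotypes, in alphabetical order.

F/I-1 un ·: ff
F/I-2 un ·: ff
F/II-1 un I-1×I-2: ff
F/II-2 un I-1×I-2: ff
⇒ F over [I-1,I-2,II-1,II-2]: 1 consistent
H/I-1 aff ·: Hh|HH
H/I-2 un ·: hh
H/II-1 aff I-1×I-2: Hh
H/II-2 aff I-1×I-2: Hh
⇒ H over [I-1,I-2,II-1,II-2]: 2 consistent
U/I-1 aff ·: Uu|UU
U/I-2 aff ·: Uu|UU
U/II-1 aff I-1×I-2: Uu|UU
U/II-2 aff I-1×I-2: Uu|UU
⇒ U over [I-1,I-2,II-1,II-2]: 13 consistent

II-2 ∈ {ff Hh UU, ff Hh Uu}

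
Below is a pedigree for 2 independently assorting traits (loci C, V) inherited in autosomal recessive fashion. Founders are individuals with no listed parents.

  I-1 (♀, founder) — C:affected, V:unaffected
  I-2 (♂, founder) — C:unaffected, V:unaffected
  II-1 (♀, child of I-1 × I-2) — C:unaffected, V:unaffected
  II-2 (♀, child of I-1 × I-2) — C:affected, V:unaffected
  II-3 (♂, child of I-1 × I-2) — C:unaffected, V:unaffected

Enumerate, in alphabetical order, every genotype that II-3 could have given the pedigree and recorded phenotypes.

II-3 ∈ {Cc VV, Cc Vv}

C/I-1 aff ·: cc
C/I-2 un ·: Cc
C/II-1 un I-1×I-2: Cc
C/II-2 aff I-1×I-2: cc
C/II-3 un I-1×I-2: Cc
⇒ C over [I-1,I-2,II-1,II-2,II-3]: 1 consistent
V/I-1 un ·: VV|Vv
V/I-2 un ·: VV|Vv
V/II-1 un I-1×I-2: VV|Vv
V/II-2 un I-1×I-2: VV|Vv
V/II-3 un I-1×I-2: VV|Vv
⇒ V over [I-1,I-2,II-1,II-2,II-3]: 25 consistent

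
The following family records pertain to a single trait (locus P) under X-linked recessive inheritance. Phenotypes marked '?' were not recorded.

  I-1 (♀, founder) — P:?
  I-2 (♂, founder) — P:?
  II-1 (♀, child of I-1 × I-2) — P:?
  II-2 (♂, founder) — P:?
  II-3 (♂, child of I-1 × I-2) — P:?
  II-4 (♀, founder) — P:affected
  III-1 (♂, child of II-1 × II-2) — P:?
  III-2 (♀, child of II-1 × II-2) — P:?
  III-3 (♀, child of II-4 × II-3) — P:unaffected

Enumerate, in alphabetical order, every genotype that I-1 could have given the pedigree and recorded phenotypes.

P/I-1 ? ·: X^PX^P|X^PX^p
P/I-2 ? ·: X^PY|X^pY
P/II-1 ? I-1×I-2: X^PX^P|X^PX^p|X^pX^p
P/II-2 ? ·: X^PY|X^pY
P/II-3 ? I-1×I-2: X^PY
P/II-4 aff ·: X^pX^p
P/III-1 ? II-1×II-2: X^PY|X^pY
P/III-2 ? II-1×II-2: X^PX^P|X^PX^p|X^pX^p
P/III-3 un II-4×II-3: X^PX^p
⇒ P over [I-1,I-2,II-1,II-2,II-3,II-4,III-1,III-2,III-3]: 30 consistent

I-1 ∈ {X^PX^P, X^PX^p}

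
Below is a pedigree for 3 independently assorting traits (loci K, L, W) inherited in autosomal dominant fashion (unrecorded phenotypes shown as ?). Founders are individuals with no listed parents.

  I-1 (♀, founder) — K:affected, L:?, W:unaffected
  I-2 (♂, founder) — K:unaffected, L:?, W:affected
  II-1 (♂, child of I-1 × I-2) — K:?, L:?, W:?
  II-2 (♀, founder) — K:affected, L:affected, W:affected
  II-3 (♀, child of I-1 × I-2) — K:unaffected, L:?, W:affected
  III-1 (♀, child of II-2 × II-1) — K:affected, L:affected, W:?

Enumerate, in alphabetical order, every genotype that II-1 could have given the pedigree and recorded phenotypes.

II-1 ∈ {Kk LL Ww, Kk LL ww, Kk Ll Ww, Kk Ll ww, Kk ll Ww, Kk ll ww, kk LL Ww, kk LL ww, kk Ll Ww, kk Ll ww, kk ll Ww, kk ll ww}

K/I-1 aff ·: Kk
K/I-2 un ·: kk
K/II-1 ? I-1×I-2: kk|Kk
K/II-2 aff ·: Kk|KK
K/II-3 un I-1×I-2: kk
K/III-1 aff II-2×II-1: Kk|KK
⇒ K over [I-1,I-2,II-1,II-2,II-3,III-1]: 6 consistent
L/I-1 ? ·: ll|Ll|LL
L/I-2 ? ·: ll|Ll|LL
L/II-1 ? I-1×I-2: ll|Ll|LL
L/II-2 aff ·: Ll|LL
L/II-3 ? I-1×I-2: ll|Ll|LL
L/III-1 aff II-2×II-1: Ll|LL
⇒ L over [I-1,I-2,II-1,II-2,II-3,III-1]: 92 consistent
W/I-1 un ·: ww
W/I-2 aff ·: Ww|WW
W/II-1 ? I-1×I-2: ww|Ww
W/II-2 aff ·: Ww|WW
W/II-3 aff I-1×I-2: Ww
W/III-1 ? II-2×II-1: ww|Ww|WW
⇒ W over [I-1,I-2,II-1,II-2,II-3,III-1]: 13 consistent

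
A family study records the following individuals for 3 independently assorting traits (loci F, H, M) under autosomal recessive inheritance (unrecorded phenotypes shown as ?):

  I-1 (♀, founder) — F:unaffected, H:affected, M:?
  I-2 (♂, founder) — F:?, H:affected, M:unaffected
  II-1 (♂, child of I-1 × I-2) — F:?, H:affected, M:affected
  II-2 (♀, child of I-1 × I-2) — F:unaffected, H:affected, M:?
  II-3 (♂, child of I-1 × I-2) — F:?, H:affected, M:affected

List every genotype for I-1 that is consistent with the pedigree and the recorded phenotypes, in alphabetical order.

F/I-1 un ·: FF|Ff
F/I-2 ? ·: FF|Ff|ff
F/II-1 ? I-1×I-2: FF|Ff|ff
F/II-2 un I-1×I-2: FF|Ff
F/II-3 ? I-1×I-2: FF|Ff|ff
⇒ F over [I-1,I-2,II-1,II-2,II-3]: 40 consistent
H/I-1 aff ·: hh
H/I-2 aff ·: hh
H/II-1 aff I-1×I-2: hh
H/II-2 aff I-1×I-2: hh
H/II-3 aff I-1×I-2: hh
⇒ H over [I-1,I-2,II-1,II-2,II-3]: 1 consistent
M/I-1 ? ·: Mm|mm
M/I-2 un ·: Mm
M/II-1 aff I-1×I-2: mm
M/II-2 ? I-1×I-2: MM|Mm|mm
M/II-3 aff I-1×I-2: mm
⇒ M over [I-1,I-2,II-1,II-2,II-3]: 5 consistent

I-1 ∈ {FF hh Mm, FF hh mm, Ff hh Mm, Ff hh mm}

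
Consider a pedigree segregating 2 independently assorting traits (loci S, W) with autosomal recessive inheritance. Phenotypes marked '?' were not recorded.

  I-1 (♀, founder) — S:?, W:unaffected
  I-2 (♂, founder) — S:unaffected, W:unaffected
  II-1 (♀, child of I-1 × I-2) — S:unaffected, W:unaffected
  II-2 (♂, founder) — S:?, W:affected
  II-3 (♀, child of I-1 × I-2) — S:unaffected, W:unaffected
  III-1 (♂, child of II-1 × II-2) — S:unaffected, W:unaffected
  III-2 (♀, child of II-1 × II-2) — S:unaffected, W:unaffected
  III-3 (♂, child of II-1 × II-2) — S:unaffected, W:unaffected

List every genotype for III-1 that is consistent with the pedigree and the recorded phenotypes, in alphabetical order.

III-1 ∈ {SS Ww, Ss Ww}

S/I-1 ? ·: SS|Ss|ss
S/I-2 un ·: SS|Ss
S/II-1 un I-1×I-2: SS|Ss
S/II-2 ? ·: SS|Ss|ss
S/II-3 un I-1×I-2: SS|Ss
S/III-1 un II-1×II-2: SS|Ss
S/III-2 un II-1×II-2: SS|Ss
S/III-3 un II-1×II-2: SS|Ss
⇒ S over [I-1,I-2,II-1,II-2,II-3,III-1,III-2,III-3]: 206 consistent
W/I-1 un ·: WW|Ww
W/I-2 un ·: WW|Ww
W/II-1 un I-1×I-2: WW|Ww
W/II-2 aff ·: ww
W/II-3 un I-1×I-2: WW|Ww
W/III-1 un II-1×II-2: Ww
W/III-2 un II-1×II-2: Ww
W/III-3 un II-1×II-2: Ww
⇒ W over [I-1,I-2,II-1,II-2,II-3,III-1,III-2,III-3]: 13 consistent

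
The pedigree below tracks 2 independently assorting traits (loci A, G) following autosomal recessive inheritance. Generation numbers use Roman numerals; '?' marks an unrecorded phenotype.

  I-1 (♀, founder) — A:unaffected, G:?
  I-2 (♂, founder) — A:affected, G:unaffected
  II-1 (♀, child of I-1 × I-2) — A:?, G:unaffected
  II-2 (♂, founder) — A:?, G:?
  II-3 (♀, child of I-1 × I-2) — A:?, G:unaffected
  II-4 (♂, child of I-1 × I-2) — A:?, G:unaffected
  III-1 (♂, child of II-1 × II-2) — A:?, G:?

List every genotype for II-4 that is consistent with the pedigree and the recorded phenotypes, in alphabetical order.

A/I-1 un ·: AA|Aa
A/I-2 aff ·: aa
A/II-1 ? I-1×I-2: Aa|aa
A/II-2 ? ·: AA|Aa|aa
A/II-3 ? I-1×I-2: Aa|aa
A/II-4 ? I-1×I-2: Aa|aa
A/III-1 ? II-1×II-2: AA|Aa|aa
⇒ A over [I-1,I-2,II-1,II-2,II-3,II-4,III-1]: 51 consistent
G/I-1 ? ·: GG|Gg|gg
G/I-2 un ·: GG|Gg
G/II-1 un I-1×I-2: GG|Gg
G/II-2 ? ·: GG|Gg|gg
G/II-3 un I-1×I-2: GG|Gg
G/II-4 un I-1×I-2: GG|Gg
G/III-1 ? II-1×II-2: GG|Gg|gg
⇒ G over [I-1,I-2,II-1,II-2,II-3,II-4,III-1]: 150 consistent

II-4 ∈ {Aa GG, Aa Gg, aa GG, aa Gg}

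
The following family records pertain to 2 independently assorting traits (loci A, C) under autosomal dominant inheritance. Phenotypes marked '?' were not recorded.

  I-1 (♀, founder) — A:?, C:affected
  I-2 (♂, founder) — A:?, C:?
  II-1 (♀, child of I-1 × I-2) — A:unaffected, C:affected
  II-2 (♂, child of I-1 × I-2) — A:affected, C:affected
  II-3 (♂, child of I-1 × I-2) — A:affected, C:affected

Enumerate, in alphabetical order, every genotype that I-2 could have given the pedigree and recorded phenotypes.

A/I-1 ? ·: aa|Aa
A/I-2 ? ·: aa|Aa
A/II-1 un I-1×I-2: aa
A/II-2 aff I-1×I-2: Aa|AA
A/II-3 aff I-1×I-2: Aa|AA
⇒ A over [I-1,I-2,II-1,II-2,II-3]: 6 consistent
C/I-1 aff ·: Cc|CC
C/I-2 ? ·: cc|Cc|CC
C/II-1 aff I-1×I-2: Cc|CC
C/II-2 aff I-1×I-2: Cc|CC
C/II-3 aff I-1×I-2: Cc|CC
⇒ C over [I-1,I-2,II-1,II-2,II-3]: 27 consistent

I-2 ∈ {Aa CC, Aa Cc, Aa cc, aa CC, aa Cc, aa cc}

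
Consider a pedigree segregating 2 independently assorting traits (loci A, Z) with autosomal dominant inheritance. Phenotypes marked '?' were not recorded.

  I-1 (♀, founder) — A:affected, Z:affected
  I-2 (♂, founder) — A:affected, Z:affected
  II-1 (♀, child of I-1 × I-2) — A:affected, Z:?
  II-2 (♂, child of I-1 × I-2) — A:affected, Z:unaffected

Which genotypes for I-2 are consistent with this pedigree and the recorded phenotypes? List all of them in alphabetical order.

A/I-1 aff ·: Aa|AA
A/I-2 aff ·: Aa|AA
A/II-1 aff I-1×I-2: Aa|AA
A/II-2 aff I-1×I-2: Aa|AA
⇒ A over [I-1,I-2,II-1,II-2]: 13 consistent
Z/I-1 aff ·: Zz
Z/I-2 aff ·: Zz
Z/II-1 ? I-1×I-2: zz|Zz|ZZ
Z/II-2 un I-1×I-2: zz
⇒ Z over [I-1,I-2,II-1,II-2]: 3 consistent

I-2 ∈ {AA Zz, Aa Zz}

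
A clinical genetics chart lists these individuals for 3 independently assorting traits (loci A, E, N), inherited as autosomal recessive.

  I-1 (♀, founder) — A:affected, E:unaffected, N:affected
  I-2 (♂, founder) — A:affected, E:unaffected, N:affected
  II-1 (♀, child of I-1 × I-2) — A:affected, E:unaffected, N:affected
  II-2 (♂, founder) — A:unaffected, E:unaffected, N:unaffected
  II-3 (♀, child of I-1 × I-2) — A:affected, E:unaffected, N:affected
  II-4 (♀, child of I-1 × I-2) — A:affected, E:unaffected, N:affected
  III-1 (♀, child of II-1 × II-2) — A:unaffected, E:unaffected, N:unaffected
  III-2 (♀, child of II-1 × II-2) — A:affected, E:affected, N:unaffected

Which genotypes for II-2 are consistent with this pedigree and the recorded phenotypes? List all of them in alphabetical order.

II-2 ∈ {Aa Ee NN, Aa Ee Nn}

A/I-1 aff ·: aa
A/I-2 aff ·: aa
A/II-1 aff I-1×I-2: aa
A/II-2 un ·: Aa
A/II-3 aff I-1×I-2: aa
A/II-4 aff I-1×I-2: aa
A/III-1 un II-1×II-2: Aa
A/III-2 aff II-1×II-2: aa
⇒ A over [I-1,I-2,II-1,II-2,II-3,II-4,III-1,III-2]: 1 consistent
E/I-1 un ·: EE|Ee
E/I-2 un ·: EE|Ee
E/II-1 un I-1×I-2: Ee
E/II-2 un ·: Ee
E/II-3 un I-1×I-2: EE|Ee
E/II-4 un I-1×I-2: EE|Ee
E/III-1 un II-1×II-2: EE|Ee
E/III-2 aff II-1×II-2: ee
⇒ E over [I-1,I-2,II-1,II-2,II-3,II-4,III-1,III-2]: 24 consistent
N/I-1 aff ·: nn
N/I-2 aff ·: nn
N/II-1 aff I-1×I-2: nn
N/II-2 un ·: NN|Nn
N/II-3 aff I-1×I-2: nn
N/II-4 aff I-1×I-2: nn
N/III-1 un II-1×II-2: Nn
N/III-2 un II-1×II-2: Nn
⇒ N over [I-1,I-2,II-1,II-2,II-3,II-4,III-1,III-2]: 2 consistent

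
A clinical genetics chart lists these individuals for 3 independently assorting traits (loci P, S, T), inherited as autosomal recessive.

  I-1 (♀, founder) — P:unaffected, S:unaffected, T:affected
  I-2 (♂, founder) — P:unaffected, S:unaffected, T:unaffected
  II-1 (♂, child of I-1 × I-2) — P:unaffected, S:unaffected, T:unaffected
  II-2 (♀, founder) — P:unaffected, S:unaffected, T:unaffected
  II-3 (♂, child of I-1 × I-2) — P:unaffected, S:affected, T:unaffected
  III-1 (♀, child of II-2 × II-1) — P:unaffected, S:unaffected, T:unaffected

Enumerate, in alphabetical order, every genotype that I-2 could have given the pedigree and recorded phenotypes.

I-2 ∈ {PP Ss TT, PP Ss Tt, Pp Ss TT, Pp Ss Tt}

P/I-1 un ·: PP|Pp
P/I-2 un ·: PP|Pp
P/II-1 un I-1×I-2: PP|Pp
P/II-2 un ·: PP|Pp
P/II-3 un I-1×I-2: PP|Pp
P/III-1 un II-2×II-1: PP|Pp
⇒ P over [I-1,I-2,II-1,II-2,II-3,III-1]: 45 consistent
S/I-1 un ·: Ss
S/I-2 un ·: Ss
S/II-1 un I-1×I-2: SS|Ss
S/II-2 un ·: SS|Ss
S/II-3 aff I-1×I-2: ss
S/III-1 un II-2×II-1: SS|Ss
⇒ S over [I-1,I-2,II-1,II-2,II-3,III-1]: 7 consistent
T/I-1 aff ·: tt
T/I-2 un ·: TT|Tt
T/II-1 un I-1×I-2: Tt
T/II-2 un ·: TT|Tt
T/II-3 un I-1×I-2: Tt
T/III-1 un II-2×II-1: TT|Tt
⇒ T over [I-1,I-2,II-1,II-2,II-3,III-1]: 8 consistent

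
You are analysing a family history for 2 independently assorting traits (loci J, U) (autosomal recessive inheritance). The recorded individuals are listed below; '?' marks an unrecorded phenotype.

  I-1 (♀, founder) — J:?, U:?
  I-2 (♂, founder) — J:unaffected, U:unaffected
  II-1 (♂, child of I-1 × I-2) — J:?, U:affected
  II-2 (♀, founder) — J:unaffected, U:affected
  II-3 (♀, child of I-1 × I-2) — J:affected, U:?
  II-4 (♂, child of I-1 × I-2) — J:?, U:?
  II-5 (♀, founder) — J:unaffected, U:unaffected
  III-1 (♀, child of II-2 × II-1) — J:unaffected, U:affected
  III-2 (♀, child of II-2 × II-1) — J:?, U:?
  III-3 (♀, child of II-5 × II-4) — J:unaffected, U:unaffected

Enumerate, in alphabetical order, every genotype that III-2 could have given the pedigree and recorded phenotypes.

J/I-1 ? ·: Jj|jj
J/I-2 un ·: Jj
J/II-1 ? I-1×I-2: JJ|Jj|jj
J/II-2 un ·: JJ|Jj
J/II-3 aff I-1×I-2: jj
J/II-4 ? I-1×I-2: JJ|Jj|jj
J/II-5 un ·: JJ|Jj
J/III-1 un II-2×II-1: JJ|Jj
J/III-2 ? II-2×II-1: JJ|Jj|jj
J/III-3 un II-5×II-4: JJ|Jj
⇒ J over [I-1,I-2,II-1,II-2,II-3,II-4,II-5,III-1,III-2,III-3]: 240 consistent
U/I-1 ? ·: Uu|uu
U/I-2 un ·: Uu
U/II-1 aff I-1×I-2: uu
U/II-2 aff ·: uu
U/II-3 ? I-1×I-2: UU|Uu|uu
U/II-4 ? I-1×I-2: UU|Uu|uu
U/II-5 un ·: UU|Uu
U/III-1 aff II-2×II-1: uu
U/III-2 ? II-2×II-1: uu
U/III-3 un II-5×II-4: UU|Uu
⇒ U over [I-1,I-2,II-1,II-2,II-3,II-4,II-5,III-1,III-2,III-3]: 39 consistent

III-2 ∈ {JJ uu, Jj uu, jj uu}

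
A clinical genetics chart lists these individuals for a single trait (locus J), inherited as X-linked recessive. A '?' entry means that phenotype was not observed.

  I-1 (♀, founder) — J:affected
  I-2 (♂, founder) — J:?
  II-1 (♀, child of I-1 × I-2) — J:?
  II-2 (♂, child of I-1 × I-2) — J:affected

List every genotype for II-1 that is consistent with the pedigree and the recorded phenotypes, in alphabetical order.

J/I-1 aff ·: X^jX^j
J/I-2 ? ·: X^JY|X^jY
J/II-1 ? I-1×I-2: X^JX^j|X^jX^j
J/II-2 aff I-1×I-2: X^jY
⇒ J over [I-1,I-2,II-1,II-2]: 2 consistent

II-1 ∈ {X^JX^j, X^jX^j}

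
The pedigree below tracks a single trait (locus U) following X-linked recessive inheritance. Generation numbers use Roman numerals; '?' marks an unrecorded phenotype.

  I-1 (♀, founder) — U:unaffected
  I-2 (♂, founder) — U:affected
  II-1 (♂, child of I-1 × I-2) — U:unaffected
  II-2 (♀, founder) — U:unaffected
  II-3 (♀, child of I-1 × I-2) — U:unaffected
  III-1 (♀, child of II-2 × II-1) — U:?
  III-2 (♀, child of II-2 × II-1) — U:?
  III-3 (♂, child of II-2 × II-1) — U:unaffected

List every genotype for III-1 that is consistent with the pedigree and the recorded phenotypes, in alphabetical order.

U/I-1 un ·: X^UX^U|X^UX^u
U/I-2 aff ·: X^uY
U/II-1 un I-1×I-2: X^UY
U/II-2 un ·: X^UX^U|X^UX^u
U/II-3 un I-1×I-2: X^UX^u
U/III-1 ? II-2×II-1: X^UX^U|X^UX^u
U/III-2 ? II-2×II-1: X^UX^U|X^UX^u
U/III-3 un II-2×II-1: X^UY
⇒ U over [I-1,I-2,II-1,II-2,II-3,III-1,III-2,III-3]: 10 consistent

III-1 ∈ {X^UX^U, X^UX^u}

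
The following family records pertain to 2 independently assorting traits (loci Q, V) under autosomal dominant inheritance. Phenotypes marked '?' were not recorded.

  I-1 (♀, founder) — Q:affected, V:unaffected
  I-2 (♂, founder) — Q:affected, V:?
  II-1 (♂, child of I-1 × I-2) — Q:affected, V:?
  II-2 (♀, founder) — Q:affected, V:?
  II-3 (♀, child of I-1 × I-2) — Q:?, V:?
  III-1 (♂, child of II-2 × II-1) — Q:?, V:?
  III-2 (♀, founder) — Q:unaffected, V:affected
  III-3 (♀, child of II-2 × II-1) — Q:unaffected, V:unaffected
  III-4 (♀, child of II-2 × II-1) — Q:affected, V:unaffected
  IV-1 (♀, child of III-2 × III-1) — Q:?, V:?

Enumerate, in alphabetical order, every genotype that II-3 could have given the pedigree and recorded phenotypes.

Q/I-1 aff ·: Qq|QQ
Q/I-2 aff ·: Qq|QQ
Q/II-1 aff I-1×I-2: Qq
Q/II-2 aff ·: Qq
Q/II-3 ? I-1×I-2: qq|Qq|QQ
Q/III-1 ? II-2×II-1: qq|Qq|QQ
Q/III-2 un ·: qq
Q/III-3 un II-2×II-1: qq
Q/III-4 aff II-2×II-1: Qq|QQ
Q/IV-1 ? III-2×III-1: qq|Qq
⇒ Q over [I-1,I-2,II-1,II-2,II-3,III-1,III-2,III-3,III-4,IV-1]: 56 consistent
V/I-1 un ·: vv
V/I-2 ? ·: vv|Vv|VV
V/II-1 ? I-1×I-2: vv|Vv
V/II-2 ? ·: vv|Vv
V/II-3 ? I-1×I-2: vv|Vv
V/III-1 ? II-2×II-1: vv|Vv|VV
V/III-2 aff ·: Vv|VV
V/III-3 un II-2×II-1: vv
V/III-4 un II-2×II-1: vv
V/IV-1 ? III-2×III-1: vv|Vv|VV
⇒ V over [I-1,I-2,II-1,II-2,II-3,III-1,III-2,III-3,III-4,IV-1]: 90 consistent

II-3 ∈ {QQ Vv, QQ vv, Qq Vv, Qq vv, qq Vv, qq vv}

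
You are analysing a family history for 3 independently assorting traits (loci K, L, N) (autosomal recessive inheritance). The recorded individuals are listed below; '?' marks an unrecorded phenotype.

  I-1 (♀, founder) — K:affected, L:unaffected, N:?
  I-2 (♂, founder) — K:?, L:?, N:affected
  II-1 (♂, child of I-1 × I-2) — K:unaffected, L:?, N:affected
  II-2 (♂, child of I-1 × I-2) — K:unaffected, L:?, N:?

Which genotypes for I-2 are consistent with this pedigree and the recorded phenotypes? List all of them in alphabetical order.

I-2 ∈ {KK LL nn, KK Ll nn, KK ll nn, Kk LL nn, Kk Ll nn, Kk ll nn}

K/I-1 aff ·: kk
K/I-2 ? ·: KK|Kk
K/II-1 un I-1×I-2: Kk
K/II-2 un I-1×I-2: Kk
⇒ K over [I-1,I-2,II-1,II-2]: 2 consistent
L/I-1 un ·: LL|Ll
L/I-2 ? ·: LL|Ll|ll
L/II-1 ? I-1×I-2: LL|Ll|ll
L/II-2 ? I-1×I-2: LL|Ll|ll
⇒ L over [I-1,I-2,II-1,II-2]: 23 consistent
N/I-1 ? ·: Nn|nn
N/I-2 aff ·: nn
N/II-1 aff I-1×I-2: nn
N/II-2 ? I-1×I-2: Nn|nn
⇒ N over [I-1,I-2,II-1,II-2]: 3 consistent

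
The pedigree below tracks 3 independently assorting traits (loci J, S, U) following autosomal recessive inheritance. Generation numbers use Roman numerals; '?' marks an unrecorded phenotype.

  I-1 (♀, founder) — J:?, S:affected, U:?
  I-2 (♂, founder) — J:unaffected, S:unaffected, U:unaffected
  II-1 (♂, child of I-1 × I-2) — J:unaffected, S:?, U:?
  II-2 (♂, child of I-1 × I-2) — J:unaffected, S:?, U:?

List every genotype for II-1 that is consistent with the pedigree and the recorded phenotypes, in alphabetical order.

J/I-1 ? ·: JJ|Jj|jj
J/I-2 un ·: JJ|Jj
J/II-1 un I-1×I-2: JJ|Jj
J/II-2 un I-1×I-2: JJ|Jj
⇒ J over [I-1,I-2,II-1,II-2]: 15 consistent
S/I-1 aff ·: ss
S/I-2 un ·: SS|Ss
S/II-1 ? I-1×I-2: Ss|ss
S/II-2 ? I-1×I-2: Ss|ss
⇒ S over [I-1,I-2,II-1,II-2]: 5 consistent
U/I-1 ? ·: UU|Uu|uu
U/I-2 un ·: UU|Uu
U/II-1 ? I-1×I-2: UU|Uu|uu
U/II-2 ? I-1×I-2: UU|Uu|uu
⇒ U over [I-1,I-2,II-1,II-2]: 23 consistent

II-1 ∈ {JJ Ss UU, JJ Ss Uu, JJ Ss uu, JJ ss UU, JJ ss Uu, JJ ss uu, Jj Ss UU, Jj Ss Uu, Jj Ss uu, Jj ss UU, Jj ss Uu, Jj ss uu}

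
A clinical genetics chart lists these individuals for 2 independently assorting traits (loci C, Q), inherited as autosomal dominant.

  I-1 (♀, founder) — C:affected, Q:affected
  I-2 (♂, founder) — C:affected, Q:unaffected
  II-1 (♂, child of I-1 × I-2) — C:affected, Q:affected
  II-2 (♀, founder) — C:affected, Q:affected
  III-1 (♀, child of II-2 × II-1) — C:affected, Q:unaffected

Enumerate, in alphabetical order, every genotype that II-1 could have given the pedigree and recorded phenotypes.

C/I-1 aff ·: Cc|CC
C/I-2 aff ·: Cc|CC
C/II-1 aff I-1×I-2: Cc|CC
C/II-2 aff ·: Cc|CC
C/III-1 aff II-2×II-1: Cc|CC
⇒ C over [I-1,I-2,II-1,II-2,III-1]: 24 consistent
Q/I-1 aff ·: Qq|QQ
Q/I-2 un ·: qq
Q/II-1 aff I-1×I-2: Qq
Q/II-2 aff ·: Qq
Q/III-1 un II-2×II-1: qq
⇒ Q over [I-1,I-2,II-1,II-2,III-1]: 2 consistent

II-1 ∈ {CC Qq, Cc Qq}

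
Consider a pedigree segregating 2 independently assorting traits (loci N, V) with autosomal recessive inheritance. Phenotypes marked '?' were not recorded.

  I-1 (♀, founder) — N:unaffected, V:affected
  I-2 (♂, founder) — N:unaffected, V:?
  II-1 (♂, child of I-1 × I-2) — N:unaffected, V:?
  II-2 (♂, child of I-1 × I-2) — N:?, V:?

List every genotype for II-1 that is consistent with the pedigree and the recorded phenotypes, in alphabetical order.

II-1 ∈ {NN Vv, NN vv, Nn Vv, Nn vv}

N/I-1 un ·: NN|Nn
N/I-2 un ·: NN|Nn
N/II-1 un I-1×I-2: NN|Nn
N/II-2 ? I-1×I-2: NN|Nn|nn
⇒ N over [I-1,I-2,II-1,II-2]: 15 consistent
V/I-1 aff ·: vv
V/I-2 ? ·: VV|Vv|vv
V/II-1 ? I-1×I-2: Vv|vv
V/II-2 ? I-1×I-2: Vv|vv
⇒ V over [I-1,I-2,II-1,II-2]: 6 consistent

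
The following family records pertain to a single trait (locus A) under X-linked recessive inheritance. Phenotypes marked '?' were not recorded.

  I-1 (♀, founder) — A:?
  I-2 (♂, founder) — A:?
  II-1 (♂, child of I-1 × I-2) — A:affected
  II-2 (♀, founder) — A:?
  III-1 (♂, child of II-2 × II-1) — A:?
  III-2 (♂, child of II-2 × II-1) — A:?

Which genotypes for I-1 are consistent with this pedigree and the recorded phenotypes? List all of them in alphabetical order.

A/I-1 ? ·: X^AX^a|X^aX^a
A/I-2 ? ·: X^AY|X^aY
A/II-1 aff I-1×I-2: X^aY
A/II-2 ? ·: X^AX^A|X^AX^a|X^aX^a
A/III-1 ? II-2×II-1: X^AY|X^aY
A/III-2 ? II-2×II-1: X^AY|X^aY
⇒ A over [I-1,I-2,II-1,II-2,III-1,III-2]: 24 consistent

I-1 ∈ {X^AX^a, X^aX^a}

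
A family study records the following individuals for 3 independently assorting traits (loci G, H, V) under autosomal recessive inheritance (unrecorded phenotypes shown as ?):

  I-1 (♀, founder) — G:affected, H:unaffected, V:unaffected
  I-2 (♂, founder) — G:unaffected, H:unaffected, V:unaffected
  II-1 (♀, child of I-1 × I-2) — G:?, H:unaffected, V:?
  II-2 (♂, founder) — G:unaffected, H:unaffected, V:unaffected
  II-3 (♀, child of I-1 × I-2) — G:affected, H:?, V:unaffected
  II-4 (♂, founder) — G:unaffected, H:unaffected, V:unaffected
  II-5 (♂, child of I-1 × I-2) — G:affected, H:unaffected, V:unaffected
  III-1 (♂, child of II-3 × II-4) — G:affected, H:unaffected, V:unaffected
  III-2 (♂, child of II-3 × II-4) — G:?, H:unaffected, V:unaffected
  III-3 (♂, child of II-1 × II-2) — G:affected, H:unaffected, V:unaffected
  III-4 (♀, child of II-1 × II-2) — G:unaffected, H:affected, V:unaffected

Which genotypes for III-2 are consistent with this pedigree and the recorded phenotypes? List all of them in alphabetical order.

G/I-1 aff ·: gg
G/I-2 un ·: Gg
G/II-1 ? I-1×I-2: Gg|gg
G/II-2 un ·: Gg
G/II-3 aff I-1×I-2: gg
G/II-4 un ·: Gg
G/II-5 aff I-1×I-2: gg
G/III-1 aff II-3×II-4: gg
G/III-2 ? II-3×II-4: Gg|gg
G/III-3 aff II-1×II-2: gg
G/III-4 un II-1×II-2: GG|Gg
⇒ G over [I-1,I-2,II-1,II-2,II-3,II-4,II-5,III-1,III-2,III-3,III-4]: 6 consistent
H/I-1 un ·: HH|Hh
H/I-2 un ·: HH|Hh
H/II-1 un I-1×I-2: Hh
H/II-2 un ·: Hh
H/II-3 ? I-1×I-2: HH|Hh|hh
H/II-4 un ·: HH|Hh
H/II-5 un I-1×I-2: HH|Hh
H/III-1 un II-3×II-4: HH|Hh
H/III-2 un II-3×II-4: HH|Hh
H/III-3 un II-1×II-2: HH|Hh
H/III-4 aff II-1×II-2: hh
⇒ H over [I-1,I-2,II-1,II-2,II-3,II-4,II-5,III-1,III-2,III-3,III-4]: 164 consistent
V/I-1 un ·: VV|Vv
V/I-2 un ·: VV|Vv
V/II-1 ? I-1×I-2: VV|Vv|vv
V/II-2 un ·: VV|Vv
V/II-3 un I-1×I-2: VV|Vv
V/II-4 un ·: VV|Vv
V/II-5 un I-1×I-2: VV|Vv
V/III-1 un II-3×II-4: VV|Vv
V/III-2 un II-3×II-4: VV|Vv
V/III-3 un II-1×II-2: VV|Vv
V/III-4 un II-1×II-2: VV|Vv
⇒ V over [I-1,I-2,II-1,II-2,II-3,II-4,II-5,III-1,III-2,III-3,III-4]: 1091 consistent

III-2 ∈ {Gg HH VV, Gg HH Vv, Gg Hh VV, Gg Hh Vv, gg HH VV, gg HH Vv, gg Hh VV, gg Hh Vv}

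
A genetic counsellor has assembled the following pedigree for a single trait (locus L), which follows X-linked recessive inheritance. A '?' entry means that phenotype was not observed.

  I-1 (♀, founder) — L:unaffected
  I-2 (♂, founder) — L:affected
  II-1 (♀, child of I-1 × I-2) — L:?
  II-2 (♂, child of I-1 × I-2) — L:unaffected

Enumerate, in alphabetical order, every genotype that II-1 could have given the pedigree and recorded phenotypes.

II-1 ∈ {X^LX^l, X^lX^l}

L/I-1 un ·: X^LX^L|X^LX^l
L/I-2 aff ·: X^lY
L/II-1 ? I-1×I-2: X^LX^l|X^lX^l
L/II-2 un I-1×I-2: X^LY
⇒ L over [I-1,I-2,II-1,II-2]: 3 consistent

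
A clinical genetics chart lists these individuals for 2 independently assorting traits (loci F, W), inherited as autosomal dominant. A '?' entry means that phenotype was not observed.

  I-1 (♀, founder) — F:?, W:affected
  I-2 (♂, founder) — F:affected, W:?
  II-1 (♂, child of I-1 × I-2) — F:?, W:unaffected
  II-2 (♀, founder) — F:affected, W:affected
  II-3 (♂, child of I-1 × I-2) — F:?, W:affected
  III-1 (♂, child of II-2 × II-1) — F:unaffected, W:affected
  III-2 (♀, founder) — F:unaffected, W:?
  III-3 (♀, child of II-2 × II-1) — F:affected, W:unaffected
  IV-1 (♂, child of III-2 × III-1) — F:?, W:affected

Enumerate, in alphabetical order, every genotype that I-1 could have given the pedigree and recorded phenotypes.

F/I-1 ? ·: ff|Ff|FF
F/I-2 aff ·: Ff|FF
F/II-1 ? I-1×I-2: ff|Ff
F/II-2 aff ·: Ff
F/II-3 ? I-1×I-2: ff|Ff|FF
F/III-1 un II-2×II-1: ff
F/III-2 un ·: ff
F/III-3 aff II-2×II-1: Ff|FF
F/IV-1 ? III-2×III-1: ff
⇒ F over [I-1,I-2,II-1,II-2,II-3,III-1,III-2,III-3,IV-1]: 25 consistent
W/I-1 aff ·: Ww
W/I-2 ? ·: ww|Ww
W/II-1 un I-1×I-2: ww
W/II-2 aff ·: Ww
W/II-3 aff I-1×I-2: Ww|WW
W/III-1 aff II-2×II-1: Ww
W/III-2 ? ·: ww|Ww|WW
W/III-3 un II-2×II-1: ww
W/IV-1 aff III-2×III-1: Ww|WW
⇒ W over [I-1,I-2,II-1,II-2,II-3,III-1,III-2,III-3,IV-1]: 15 consistent

I-1 ∈ {FF Ww, Ff Ww, ff Ww}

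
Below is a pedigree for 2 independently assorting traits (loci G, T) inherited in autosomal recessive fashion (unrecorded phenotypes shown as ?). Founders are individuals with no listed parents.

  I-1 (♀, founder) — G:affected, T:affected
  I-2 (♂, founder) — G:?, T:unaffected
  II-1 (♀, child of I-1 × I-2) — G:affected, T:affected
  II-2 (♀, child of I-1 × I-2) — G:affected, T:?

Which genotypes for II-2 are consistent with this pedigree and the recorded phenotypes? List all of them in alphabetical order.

II-2 ∈ {gg Tt, gg tt}

G/I-1 aff ·: gg
G/I-2 ? ·: Gg|gg
G/II-1 aff I-1×I-2: gg
G/II-2 aff I-1×I-2: gg
⇒ G over [I-1,I-2,II-1,II-2]: 2 consistent
T/I-1 aff ·: tt
T/I-2 un ·: Tt
T/II-1 aff I-1×I-2: tt
T/II-2 ? I-1×I-2: Tt|tt
⇒ T over [I-1,I-2,II-1,II-2]: 2 consistent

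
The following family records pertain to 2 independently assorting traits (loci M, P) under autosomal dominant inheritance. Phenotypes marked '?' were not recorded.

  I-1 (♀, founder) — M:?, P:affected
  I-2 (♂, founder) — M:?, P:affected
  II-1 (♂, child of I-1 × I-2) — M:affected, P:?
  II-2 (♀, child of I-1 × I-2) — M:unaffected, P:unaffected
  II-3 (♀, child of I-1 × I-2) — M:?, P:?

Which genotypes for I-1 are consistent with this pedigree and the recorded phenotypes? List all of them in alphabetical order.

M/I-1 ? ·: mm|Mm
M/I-2 ? ·: mm|Mm
M/II-1 aff I-1×I-2: Mm|MM
M/II-2 un I-1×I-2: mm
M/II-3 ? I-1×I-2: mm|Mm|MM
⇒ M over [I-1,I-2,II-1,II-2,II-3]: 10 consistent
P/I-1 aff ·: Pp
P/I-2 aff ·: Pp
P/II-1 ? I-1×I-2: pp|Pp|PP
P/II-2 un I-1×I-2: pp
P/II-3 ? I-1×I-2: pp|Pp|PP
⇒ P over [I-1,I-2,II-1,II-2,II-3]: 9 consistent

I-1 ∈ {Mm Pp, mm Pp}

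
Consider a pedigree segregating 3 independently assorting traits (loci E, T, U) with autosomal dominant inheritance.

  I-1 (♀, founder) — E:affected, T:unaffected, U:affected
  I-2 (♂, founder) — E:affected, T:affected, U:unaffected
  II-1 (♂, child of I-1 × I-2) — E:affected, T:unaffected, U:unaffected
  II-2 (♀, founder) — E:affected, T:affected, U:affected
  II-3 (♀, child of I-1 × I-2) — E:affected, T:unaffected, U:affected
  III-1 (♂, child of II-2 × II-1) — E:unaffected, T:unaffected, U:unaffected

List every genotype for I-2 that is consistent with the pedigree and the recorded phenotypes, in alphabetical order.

E/I-1 aff ·: Ee|EE
E/I-2 aff ·: Ee|EE
E/II-1 aff I-1×I-2: Ee
E/II-2 aff ·: Ee
E/II-3 aff I-1×I-2: Ee|EE
E/III-1 un II-2×II-1: ee
⇒ E over [I-1,I-2,II-1,II-2,II-3,III-1]: 6 consistent
T/I-1 un ·: tt
T/I-2 aff ·: Tt
T/II-1 un I-1×I-2: tt
T/II-2 aff ·: Tt
T/II-3 un I-1×I-2: tt
T/III-1 un II-2×II-1: tt
⇒ T over [I-1,I-2,II-1,II-2,II-3,III-1]: 1 consistent
U/I-1 aff ·: Uu
U/I-2 un ·: uu
U/II-1 un I-1×I-2: uu
U/II-2 aff ·: Uu
U/II-3 aff I-1×I-2: Uu
U/III-1 un II-2×II-1: uu
⇒ U over [I-1,I-2,II-1,II-2,II-3,III-1]: 1 consistent

I-2 ∈ {EE Tt uu, Ee Tt uu}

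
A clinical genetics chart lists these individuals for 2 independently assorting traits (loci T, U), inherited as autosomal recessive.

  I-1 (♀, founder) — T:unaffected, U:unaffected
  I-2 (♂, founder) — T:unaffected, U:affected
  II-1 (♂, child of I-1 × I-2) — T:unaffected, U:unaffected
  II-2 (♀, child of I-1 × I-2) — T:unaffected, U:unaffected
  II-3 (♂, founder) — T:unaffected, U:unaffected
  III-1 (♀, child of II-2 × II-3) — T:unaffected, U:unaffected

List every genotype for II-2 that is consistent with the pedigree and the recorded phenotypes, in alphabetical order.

T/I-1 un ·: TT|Tt
T/I-2 un ·: TT|Tt
T/II-1 un I-1×I-2: TT|Tt
T/II-2 un I-1×I-2: TT|Tt
T/II-3 un ·: TT|Tt
T/III-1 un II-2×II-3: TT|Tt
⇒ T over [I-1,I-2,II-1,II-2,II-3,III-1]: 45 consistent
U/I-1 un ·: UU|Uu
U/I-2 aff ·: uu
U/II-1 un I-1×I-2: Uu
U/II-2 un I-1×I-2: Uu
U/II-3 un ·: UU|Uu
U/III-1 un II-2×II-3: UU|Uu
⇒ U over [I-1,I-2,II-1,II-2,II-3,III-1]: 8 consistent

II-2 ∈ {TT Uu, Tt Uu}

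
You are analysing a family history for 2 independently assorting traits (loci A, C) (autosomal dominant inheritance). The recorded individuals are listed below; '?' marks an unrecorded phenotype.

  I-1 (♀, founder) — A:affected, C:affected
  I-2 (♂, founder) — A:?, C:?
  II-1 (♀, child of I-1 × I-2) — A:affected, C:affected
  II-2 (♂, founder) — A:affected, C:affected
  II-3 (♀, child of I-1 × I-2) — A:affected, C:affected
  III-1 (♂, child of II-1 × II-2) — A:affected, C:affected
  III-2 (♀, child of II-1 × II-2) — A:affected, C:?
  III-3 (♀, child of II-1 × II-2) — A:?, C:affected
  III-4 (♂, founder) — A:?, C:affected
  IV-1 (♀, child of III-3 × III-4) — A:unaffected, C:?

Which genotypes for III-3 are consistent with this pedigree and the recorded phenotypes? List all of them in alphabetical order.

III-3 ∈ {Aa CC, Aa Cc, aa CC, aa Cc}

A/I-1 aff ·: Aa|AA
A/I-2 ? ·: aa|Aa|AA
A/II-1 aff I-1×I-2: Aa|AA
A/II-2 aff ·: Aa|AA
A/II-3 aff I-1×I-2: Aa|AA
A/III-1 aff II-1×II-2: Aa|AA
A/III-2 aff II-1×II-2: Aa|AA
A/III-3 ? II-1×II-2: aa|Aa
A/III-4 ? ·: aa|Aa
A/IV-1 un III-3×III-4: aa
⇒ A over [I-1,I-2,II-1,II-2,II-3,III-1,III-2,III-3,III-4,IV-1]: 248 consistent
C/I-1 aff ·: Cc|CC
C/I-2 ? ·: cc|Cc|CC
C/II-1 aff I-1×I-2: Cc|CC
C/II-2 aff ·: Cc|CC
C/II-3 aff I-1×I-2: Cc|CC
C/III-1 aff II-1×II-2: Cc|CC
C/III-2 ? II-1×II-2: cc|Cc|CC
C/III-3 aff II-1×II-2: Cc|CC
C/III-4 aff ·: Cc|CC
C/IV-1 ? III-3×III-4: cc|Cc|CC
⇒ C over [I-1,I-2,II-1,II-2,II-3,III-1,III-2,III-3,III-4,IV-1]: 885 consistent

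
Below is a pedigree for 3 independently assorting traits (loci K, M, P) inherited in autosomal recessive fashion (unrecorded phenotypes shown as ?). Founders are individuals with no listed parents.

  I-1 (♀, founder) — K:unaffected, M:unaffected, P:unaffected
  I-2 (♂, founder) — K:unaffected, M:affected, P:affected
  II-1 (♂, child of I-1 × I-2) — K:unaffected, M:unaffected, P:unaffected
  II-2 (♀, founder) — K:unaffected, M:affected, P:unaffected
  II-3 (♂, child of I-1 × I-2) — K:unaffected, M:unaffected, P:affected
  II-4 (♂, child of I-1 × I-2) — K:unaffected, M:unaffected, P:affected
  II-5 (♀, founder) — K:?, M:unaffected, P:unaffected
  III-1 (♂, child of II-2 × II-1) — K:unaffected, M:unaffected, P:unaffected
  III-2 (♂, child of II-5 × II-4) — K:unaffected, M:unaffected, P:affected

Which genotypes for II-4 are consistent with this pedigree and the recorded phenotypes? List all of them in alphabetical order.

K/I-1 un ·: KK|Kk
K/I-2 un ·: KK|Kk
K/II-1 un I-1×I-2: KK|Kk
K/II-2 un ·: KK|Kk
K/II-3 un I-1×I-2: KK|Kk
K/II-4 un I-1×I-2: KK|Kk
K/II-5 ? ·: KK|Kk|kk
K/III-1 un II-2×II-1: KK|Kk
K/III-2 un II-5×II-4: KK|Kk
⇒ K over [I-1,I-2,II-1,II-2,II-3,II-4,II-5,III-1,III-2]: 390 consistent
M/I-1 un ·: MM|Mm
M/I-2 aff ·: mm
M/II-1 un I-1×I-2: Mm
M/II-2 aff ·: mm
M/II-3 un I-1×I-2: Mm
M/II-4 un I-1×I-2: Mm
M/II-5 un ·: MM|Mm
M/III-1 un II-2×II-1: Mm
M/III-2 un II-5×II-4: MM|Mm
⇒ M over [I-1,I-2,II-1,II-2,II-3,II-4,II-5,III-1,III-2]: 8 consistent
P/I-1 un ·: Pp
P/I-2 aff ·: pp
P/II-1 un I-1×I-2: Pp
P/II-2 un ·: PP|Pp
P/II-3 aff I-1×I-2: pp
P/II-4 aff I-1×I-2: pp
P/II-5 un ·: Pp
P/III-1 un II-2×II-1: PP|Pp
P/III-2 aff II-5×II-4: pp
⇒ P over [I-1,I-2,II-1,II-2,II-3,II-4,II-5,III-1,III-2]: 4 consistent

II-4 ∈ {KK Mm pp, Kk Mm pp}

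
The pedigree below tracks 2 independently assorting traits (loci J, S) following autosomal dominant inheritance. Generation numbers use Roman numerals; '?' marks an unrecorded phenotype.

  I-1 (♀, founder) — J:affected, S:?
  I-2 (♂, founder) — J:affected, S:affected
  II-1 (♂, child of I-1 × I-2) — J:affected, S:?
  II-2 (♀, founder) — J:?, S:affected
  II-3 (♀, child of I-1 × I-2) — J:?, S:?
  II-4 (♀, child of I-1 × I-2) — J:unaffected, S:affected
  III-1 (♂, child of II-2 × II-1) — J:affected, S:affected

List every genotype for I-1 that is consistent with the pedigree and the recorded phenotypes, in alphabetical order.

I-1 ∈ {Jj SS, Jj Ss, Jj ss}

J/I-1 aff ·: Jj
J/I-2 aff ·: Jj
J/II-1 aff I-1×I-2: Jj|JJ
J/II-2 ? ·: jj|Jj|JJ
J/II-3 ? I-1×I-2: jj|Jj|JJ
J/II-4 un I-1×I-2: jj
J/III-1 aff II-2×II-1: Jj|JJ
⇒ J over [I-1,I-2,II-1,II-2,II-3,II-4,III-1]: 27 consistent
S/I-1 ? ·: ss|Ss|SS
S/I-2 aff ·: Ss|SS
S/II-1 ? I-1×I-2: ss|Ss|SS
S/II-2 aff ·: Ss|SS
S/II-3 ? I-1×I-2: ss|Ss|SS
S/II-4 aff I-1×I-2: Ss|SS
S/III-1 aff II-2×II-1: Ss|SS
⇒ S over [I-1,I-2,II-1,II-2,II-3,II-4,III-1]: 129 consistent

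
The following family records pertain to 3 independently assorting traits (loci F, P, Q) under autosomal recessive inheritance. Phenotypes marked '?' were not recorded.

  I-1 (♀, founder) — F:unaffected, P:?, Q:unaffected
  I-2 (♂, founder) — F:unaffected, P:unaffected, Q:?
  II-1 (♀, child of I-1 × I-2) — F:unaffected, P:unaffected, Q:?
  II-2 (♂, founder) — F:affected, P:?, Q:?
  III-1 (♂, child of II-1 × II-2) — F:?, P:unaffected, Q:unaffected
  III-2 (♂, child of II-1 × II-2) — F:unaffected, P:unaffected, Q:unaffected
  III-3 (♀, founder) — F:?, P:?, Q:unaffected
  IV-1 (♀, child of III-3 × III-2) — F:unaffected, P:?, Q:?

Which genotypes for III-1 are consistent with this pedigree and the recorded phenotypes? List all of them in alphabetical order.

III-1 ∈ {Ff PP QQ, Ff PP Qq, Ff Pp QQ, Ff Pp Qq, ff PP QQ, ff PP Qq, ff Pp QQ, ff Pp Qq}

F/I-1 un ·: FF|Ff
F/I-2 un ·: FF|Ff
F/II-1 un I-1×I-2: FF|Ff
F/II-2 aff ·: ff
F/III-1 ? II-1×II-2: Ff|ff
F/III-2 un II-1×II-2: Ff
F/III-3 ? ·: FF|Ff|ff
F/IV-1 un III-3×III-2: FF|Ff
⇒ F over [I-1,I-2,II-1,II-2,III-1,III-2,III-3,IV-1]: 50 consistent
P/I-1 ? ·: PP|Pp|pp
P/I-2 un ·: PP|Pp
P/II-1 un I-1×I-2: PP|Pp
P/II-2 ? ·: PP|Pp|pp
P/III-1 un II-1×II-2: PP|Pp
P/III-2 un II-1×II-2: PP|Pp
P/III-3 ? ·: PP|Pp|pp
P/IV-1 ? III-3×III-2: PP|Pp|pp
⇒ P over [I-1,I-2,II-1,II-2,III-1,III-2,III-3,IV-1]: 387 consistent
Q/I-1 un ·: QQ|Qq
Q/I-2 ? ·: QQ|Qq|qq
Q/II-1 ? I-1×I-2: QQ|Qq|qq
Q/II-2 ? ·: QQ|Qq|qq
Q/III-1 un II-1×II-2: QQ|Qq
Q/III-2 un II-1×II-2: QQ|Qq
Q/III-3 un ·: QQ|Qq
Q/IV-1 ? III-3×III-2: QQ|Qq|qq
⇒ Q over [I-1,I-2,II-1,II-2,III-1,III-2,III-3,IV-1]: 301 consistent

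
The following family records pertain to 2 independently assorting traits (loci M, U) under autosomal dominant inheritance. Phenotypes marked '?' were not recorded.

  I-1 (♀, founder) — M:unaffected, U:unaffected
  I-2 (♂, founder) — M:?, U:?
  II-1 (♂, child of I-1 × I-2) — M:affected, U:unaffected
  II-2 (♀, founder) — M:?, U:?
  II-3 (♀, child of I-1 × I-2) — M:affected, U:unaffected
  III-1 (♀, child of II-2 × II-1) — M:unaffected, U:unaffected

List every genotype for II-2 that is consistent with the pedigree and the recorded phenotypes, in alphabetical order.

II-2 ∈ {Mm Uu, Mm uu, mm Uu, mm uu}

M/I-1 un ·: mm
M/I-2 ? ·: Mm|MM
M/II-1 aff I-1×I-2: Mm
M/II-2 ? ·: mm|Mm
M/II-3 aff I-1×I-2: Mm
M/III-1 un II-2×II-1: mm
⇒ M over [I-1,I-2,II-1,II-2,II-3,III-1]: 4 consistent
U/I-1 un ·: uu
U/I-2 ? ·: uu|Uu
U/II-1 un I-1×I-2: uu
U/II-2 ? ·: uu|Uu
U/II-3 un I-1×I-2: uu
U/III-1 un II-2×II-1: uu
⇒ U over [I-1,I-2,II-1,II-2,II-3,III-1]: 4 consistent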